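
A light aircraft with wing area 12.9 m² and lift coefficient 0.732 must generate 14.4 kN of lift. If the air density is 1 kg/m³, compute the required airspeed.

v = 55.2 m/s

L = ½ρv²S·CL ⇒ v = √(2L/(ρ·S·CL))
v = √(2 × 14400 / (1 × 12.9 × 0.732)) = √3050 = 55.2 m/s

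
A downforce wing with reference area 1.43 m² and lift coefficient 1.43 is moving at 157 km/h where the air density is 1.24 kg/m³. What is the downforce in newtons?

L = 2410 N

Convert speed: v = 157 km/h ÷ 3.6 = 43.61 m/s.
Dynamic pressure q = ½ρv² = ½ × 1.24 × 43.61² = 1179 Pa.
L = q·S·CL = 1179 × 1.43 × 1.43 = 2410 N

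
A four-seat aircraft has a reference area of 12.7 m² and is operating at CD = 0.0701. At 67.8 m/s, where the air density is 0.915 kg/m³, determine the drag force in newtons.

Dynamic pressure q = ½ρv² = ½ × 0.915 × 67.8² = 2103 Pa.
D = q·S·CD = 2103 × 12.7 × 0.0701 = 1870 N

D = 1870 N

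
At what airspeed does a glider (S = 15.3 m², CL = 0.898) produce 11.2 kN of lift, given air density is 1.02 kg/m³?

v = 40 m/s

L = ½ρv²S·CL ⇒ v = √(2L/(ρ·S·CL))
v = √(2 × 11200 / (1.02 × 15.3 × 0.898)) = √1598 = 40 m/s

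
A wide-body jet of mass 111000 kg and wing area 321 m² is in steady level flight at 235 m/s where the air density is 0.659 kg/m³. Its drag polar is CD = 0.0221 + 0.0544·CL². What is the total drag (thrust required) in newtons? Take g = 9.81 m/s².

D = 1.4×10^5 N

Weight W = mg = 111000 × 9.81 = 1.0889×10^6 N; in level flight L = W.
Dynamic pressure q = 0.5 × 0.659 × 235² = 18200 Pa.
Required CL = L/(qS) = 1.0889×10^6/(18200·321) = 0.1864.
CD = 0.0221 + 0.0544 × 0.1864² = 0.02399.
D = q·S·CD = 18200 × 321 × 0.02399 = 1.401×10^5 N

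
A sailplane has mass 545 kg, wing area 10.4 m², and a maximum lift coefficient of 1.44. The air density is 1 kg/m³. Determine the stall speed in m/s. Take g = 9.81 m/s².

Stall occurs when L = W at CL,max. W = mg = 545 × 9.81 = 5346 N.
From L = ½ρV²S·CL,max = W: V_stall = √(2W/(ρSCL,max)) = √(2·5346/(1·10.4·1.44))
V_stall = √714 = 26.7 m/s

V_stall = 26.7 m/s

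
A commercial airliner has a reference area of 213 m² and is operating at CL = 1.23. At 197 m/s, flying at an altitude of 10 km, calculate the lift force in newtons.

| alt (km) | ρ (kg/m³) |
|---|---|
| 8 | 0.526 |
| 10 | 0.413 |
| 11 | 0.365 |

At 10 km, from the table: ρ = 0.413 kg/m³.
L = ½ρv²S·CL = ½ × 0.413 × 197² × 213 × 1.23 = 2.1×10^6 N ≈ 2100 kN

L = 2.1×10^6 N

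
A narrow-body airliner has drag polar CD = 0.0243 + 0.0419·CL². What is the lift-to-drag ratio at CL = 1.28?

CD = 0.0243 + 0.0419 × 1.28² = 0.09295
L/D = CL/CD = 1.28 / 0.09295 = 13.8

L/D = 13.8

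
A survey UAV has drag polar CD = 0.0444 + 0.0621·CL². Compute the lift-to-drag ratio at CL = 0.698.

L/D = 9.35

CD = 0.0444 + 0.0621 × 0.698² = 0.07466
L/D = CL/CD = 0.698 / 0.07466 = 9.35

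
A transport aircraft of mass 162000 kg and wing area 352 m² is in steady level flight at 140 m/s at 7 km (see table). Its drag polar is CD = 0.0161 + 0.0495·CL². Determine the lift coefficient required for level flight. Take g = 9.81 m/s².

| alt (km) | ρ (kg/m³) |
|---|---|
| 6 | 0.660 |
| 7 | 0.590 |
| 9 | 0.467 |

At 7 km, from the table: ρ = 0.590 kg/m³.
Weight W = mg = 162000 × 9.81 = 1.5892×10^6 N; in level flight L = W.
Dynamic pressure q = 0.5 × 0.59 × 140² = 5782 Pa.
CL = 2W/(ρv²S) = 2×1.5892×10^6/(0.59×140²×352) = 0.7808.

CL = 0.781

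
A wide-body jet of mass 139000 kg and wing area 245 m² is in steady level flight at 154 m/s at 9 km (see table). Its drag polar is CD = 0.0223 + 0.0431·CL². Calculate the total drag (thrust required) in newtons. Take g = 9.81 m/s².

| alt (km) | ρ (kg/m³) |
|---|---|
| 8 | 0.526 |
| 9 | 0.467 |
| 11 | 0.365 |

D = 89300 N

At 9 km, from the table: ρ = 0.467 kg/m³.
Weight W = mg = 139000 × 9.81 = 1.3636×10^6 N; in level flight L = W.
Dynamic pressure q = 0.5 × 0.467 × 154² = 5538 Pa.
Required CL = L/(qS) = 1.3636×10^6/(5538·245) = 1.005.
CD = 0.0223 + 0.0431 × 1.005² = 0.06584.
D = q·S·CD = 5538 × 245 × 0.06584 = 89320 N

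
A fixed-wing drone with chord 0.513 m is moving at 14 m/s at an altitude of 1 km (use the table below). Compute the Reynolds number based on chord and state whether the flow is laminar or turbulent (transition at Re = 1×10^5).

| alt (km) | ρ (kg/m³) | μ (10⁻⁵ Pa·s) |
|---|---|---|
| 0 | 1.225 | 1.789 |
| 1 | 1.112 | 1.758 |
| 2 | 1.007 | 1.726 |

At 1 km, from the table: ρ = 1.112 kg/m³, μ = 1.758×10⁻⁵ Pa·s.
Re = ρ·v·c/μ = 1.112 × 14 × 0.513 / (1.758×10⁻⁵) = 4.54×10^5
Since 4.54×10^5 > 1×10^5, the flow is turbulent.

Re = 4.54×10^5 (turbulent)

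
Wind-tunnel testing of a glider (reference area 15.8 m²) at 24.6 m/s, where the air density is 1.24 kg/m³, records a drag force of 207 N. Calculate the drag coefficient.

CD = 0.0349

From D = ½ρv²S·CD, rearranging gives CD = 2D/(ρv²S).
CD = 2 × 207 / (1.24 × 24.6² × 15.8) = 0.0349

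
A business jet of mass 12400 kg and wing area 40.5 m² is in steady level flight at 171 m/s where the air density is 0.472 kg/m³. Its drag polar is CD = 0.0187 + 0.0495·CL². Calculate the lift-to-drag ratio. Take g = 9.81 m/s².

L/D = 15.5

In steady level flight, lift balances weight: W = mg = 12400 × 9.81 = 1.2164×10^5 N.
q = ½ρv² = ½ × 0.472 × 171² = 6901 Pa.
CL = 2W/(ρv²S) = 2×1.2164×10^5/(0.472×171²×40.5) = 0.4352.
CD = 0.0187 + 0.0495 × 0.4352² = 0.02808.
L/D = CL/CD = 0.4352 / 0.02808 = 15.5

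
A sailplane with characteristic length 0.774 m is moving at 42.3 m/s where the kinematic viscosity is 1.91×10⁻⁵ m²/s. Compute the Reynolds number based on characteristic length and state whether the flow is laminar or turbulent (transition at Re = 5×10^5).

Re = 1.71×10^6 (turbulent)

Re = v·c/ν = 42.3 × 0.774 / (1.91×10⁻⁵) = 1.71×10^6
Since 1.71×10^6 > 5×10^5, the flow is turbulent.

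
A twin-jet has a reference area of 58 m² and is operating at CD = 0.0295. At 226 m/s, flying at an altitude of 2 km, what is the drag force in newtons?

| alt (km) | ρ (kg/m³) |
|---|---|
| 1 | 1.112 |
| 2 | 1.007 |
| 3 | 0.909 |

At 2 km, from the table: ρ = 1.007 kg/m³.
Dynamic pressure q = ½ρv² = ½ × 1.007 × 226² = 25720 Pa.
D = q·S·CD = 25720 × 58 × 0.0295 = 44000 N ≈ 44 kN

D = 44000 N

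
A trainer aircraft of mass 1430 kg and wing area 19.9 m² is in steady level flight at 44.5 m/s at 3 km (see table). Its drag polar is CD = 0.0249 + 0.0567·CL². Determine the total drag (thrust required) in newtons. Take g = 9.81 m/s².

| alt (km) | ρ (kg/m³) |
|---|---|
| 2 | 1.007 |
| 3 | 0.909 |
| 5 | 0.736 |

At 3 km, from the table: ρ = 0.909 kg/m³.
Level flight ⇒ L = W = m·g = 1430 × 9.81 = 14028 N.
q = ½ρv² = ½ × 0.909 × 44.5² = 900 Pa.
Required CL = L/(qS) = 14028/(900·19.9) = 0.7832.
CD = 0.0249 + 0.0567 × 0.7832² = 0.05968.
D = q·S·CD = 900 × 19.9 × 0.05968 = 1069 N

D = 1070 N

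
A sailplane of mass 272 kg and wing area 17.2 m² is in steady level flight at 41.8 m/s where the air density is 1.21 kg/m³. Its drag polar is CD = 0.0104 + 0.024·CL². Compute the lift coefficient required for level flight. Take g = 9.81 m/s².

Level flight ⇒ L = W = m·g = 272 × 9.81 = 2668.3 N.
Dynamic pressure q = 0.5 × 1.21 × 41.8² = 1057 Pa.
CL = W/(q·S) = 2668.3 / (1057 × 17.2) = 0.1468.

CL = 0.147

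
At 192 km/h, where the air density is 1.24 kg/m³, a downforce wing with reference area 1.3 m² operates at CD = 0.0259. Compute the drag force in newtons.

D = 59.4 N

Convert speed: v = 192 km/h ÷ 3.6 = 53.33 m/s.
D = ½ρv²S·CD = ½ × 1.24 × 53.33² × 1.3 × 0.0259 = 59.4 N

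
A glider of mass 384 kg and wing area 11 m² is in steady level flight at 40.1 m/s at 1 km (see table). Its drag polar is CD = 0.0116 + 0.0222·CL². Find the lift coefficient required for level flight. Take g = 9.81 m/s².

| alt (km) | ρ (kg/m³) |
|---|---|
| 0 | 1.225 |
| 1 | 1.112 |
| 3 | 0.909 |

At 1 km, from the table: ρ = 1.112 kg/m³.
In steady level flight, lift balances weight: W = mg = 384 × 9.81 = 3767 N.
q = ½ρv² = ½ × 1.112 × 40.1² = 894.1 Pa.
CL = 2W/(ρv²S) = 2×3767/(1.112×40.1²×11) = 0.383.

CL = 0.383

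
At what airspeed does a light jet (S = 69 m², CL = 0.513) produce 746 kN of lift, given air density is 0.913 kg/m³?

L = ½ρv²S·CL ⇒ v = √(2L/(ρ·S·CL))
v = √(2 × 7.46×10^5 / (0.913 × 69 × 0.513)) = √46170 = 215 m/s

v = 215 m/s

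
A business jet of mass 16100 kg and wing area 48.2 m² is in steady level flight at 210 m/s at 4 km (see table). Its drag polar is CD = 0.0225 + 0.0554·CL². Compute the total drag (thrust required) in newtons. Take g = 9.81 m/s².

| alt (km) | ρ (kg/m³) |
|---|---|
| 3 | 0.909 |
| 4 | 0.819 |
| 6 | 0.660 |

D = 21200 N

At 4 km, from the table: ρ = 0.819 kg/m³.
Weight W = mg = 16100 × 9.81 = 1.5794×10^5 N; in level flight L = W.
Dynamic pressure q = 0.5 × 0.819 × 210² = 18060 Pa.
CL = W/(q·S) = 1.5794×10^5 / (18060 × 48.2) = 0.1814.
CD = 0.0225 + 0.0554 × 0.1814² = 0.02432.
D = q·S·CD = 18060 × 48.2 × 0.02432 = 21170 N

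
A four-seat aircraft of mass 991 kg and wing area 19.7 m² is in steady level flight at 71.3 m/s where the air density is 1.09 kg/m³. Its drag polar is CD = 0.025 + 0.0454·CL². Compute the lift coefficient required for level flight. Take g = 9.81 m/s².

CL = 0.178

Level flight ⇒ L = W = m·g = 991 × 9.81 = 9721.7 N.
Dynamic pressure q = 0.5 × 1.09 × 71.3² = 2771 Pa.
Required CL = L/(qS) = 9721.7/(2771·19.7) = 0.1781.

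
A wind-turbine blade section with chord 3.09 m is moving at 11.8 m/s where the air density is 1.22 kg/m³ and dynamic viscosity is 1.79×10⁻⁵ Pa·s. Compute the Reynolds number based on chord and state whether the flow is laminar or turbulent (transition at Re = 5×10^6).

Re = 2.49×10^6 (laminar)

Re = ρ·v·c/μ = 1.22 × 11.8 × 3.09 / (1.79×10⁻⁵) = 2.49×10^6
Since 2.49×10^6 < 5×10^6, the flow is laminar.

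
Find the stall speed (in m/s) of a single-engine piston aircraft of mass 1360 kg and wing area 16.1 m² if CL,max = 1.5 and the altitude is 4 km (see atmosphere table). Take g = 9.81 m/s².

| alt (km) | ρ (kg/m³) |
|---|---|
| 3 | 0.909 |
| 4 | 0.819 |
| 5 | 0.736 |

At 4 km, from the table: ρ = 0.819 kg/m³.
At stall, lift equals weight: L = W = m·g = 1360 × 9.81 = 13340 N.
V_stall = √(2W/(ρ·S·CL,max)) = √(2 × 13340 / (0.819 × 16.1 × 1.5))
V_stall = √1349 = 36.7 m/s

V_stall = 36.7 m/s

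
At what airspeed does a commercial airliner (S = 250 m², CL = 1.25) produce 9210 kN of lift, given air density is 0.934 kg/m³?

L = ½ρv²S·CL ⇒ v = √(2L/(ρ·S·CL))
v = √(2 × 9.21×10^6 / (0.934 × 250 × 1.25)) = √63110 = 251 m/s

v = 251 m/s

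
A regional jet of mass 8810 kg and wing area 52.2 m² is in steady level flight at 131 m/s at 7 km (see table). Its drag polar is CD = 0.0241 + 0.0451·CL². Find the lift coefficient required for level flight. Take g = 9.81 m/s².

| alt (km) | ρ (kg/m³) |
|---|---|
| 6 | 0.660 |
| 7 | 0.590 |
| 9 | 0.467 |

At 7 km, from the table: ρ = 0.590 kg/m³.
Level flight ⇒ L = W = m·g = 8810 × 9.81 = 86426 N.
q = ½ρv² = ½ × 0.59 × 131² = 5062 Pa.
CL = W/(q·S) = 86426 / (5062 × 52.2) = 0.327.

CL = 0.327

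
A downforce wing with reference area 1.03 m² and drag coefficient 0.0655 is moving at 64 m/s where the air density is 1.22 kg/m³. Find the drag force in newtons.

D = 169 N

Dynamic pressure q = ½ρv² = ½ × 1.22 × 64² = 2499 Pa.
D = q·S·CD = 2499 × 1.03 × 0.0655 = 169 N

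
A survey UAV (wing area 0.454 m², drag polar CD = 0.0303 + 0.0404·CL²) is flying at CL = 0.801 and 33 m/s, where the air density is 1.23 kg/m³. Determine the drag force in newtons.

D = 17.1 N

CD = 0.0303 + 0.0404 × 0.801² = 0.05622
D = ½ρv²S·CD = ½ × 1.23 × 33² × 0.454 × 0.05622 = 17.1 N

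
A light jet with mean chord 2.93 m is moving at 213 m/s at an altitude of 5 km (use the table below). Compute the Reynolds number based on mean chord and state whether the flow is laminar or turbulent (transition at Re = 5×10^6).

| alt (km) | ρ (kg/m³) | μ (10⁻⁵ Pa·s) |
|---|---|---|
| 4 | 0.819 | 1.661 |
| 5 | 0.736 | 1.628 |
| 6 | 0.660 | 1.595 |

At 5 km, from the table: ρ = 0.736 kg/m³, μ = 1.628×10⁻⁵ Pa·s.
Re = ρ·v·c/μ = 0.736 × 213 × 2.93 / (1.628×10⁻⁵) = 2.82×10^7
Since 2.82×10^7 > 5×10^6, the flow is turbulent.

Re = 2.82×10^7 (turbulent)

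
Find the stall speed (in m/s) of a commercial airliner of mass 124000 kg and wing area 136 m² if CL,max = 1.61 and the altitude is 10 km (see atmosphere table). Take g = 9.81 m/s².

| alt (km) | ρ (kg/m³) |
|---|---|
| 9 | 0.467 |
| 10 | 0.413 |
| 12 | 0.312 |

At 10 km, from the table: ρ = 0.413 kg/m³.
Weight W = mg = 124000 × 9.81 = 1.216×10^6 N.
V_stall = √(2W/(ρ·S·CL,max)) = √(2 × 1.216×10^6 / (0.413 × 136 × 1.61))
V_stall = √26900 = 164 m/s

V_stall = 164 m/s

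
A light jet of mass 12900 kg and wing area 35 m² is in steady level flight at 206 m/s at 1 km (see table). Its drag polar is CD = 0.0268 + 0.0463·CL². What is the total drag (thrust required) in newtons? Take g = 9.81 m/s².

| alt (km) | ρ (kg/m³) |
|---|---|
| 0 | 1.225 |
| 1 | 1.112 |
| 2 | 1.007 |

At 1 km, from the table: ρ = 1.112 kg/m³.
In steady level flight, lift balances weight: W = mg = 12900 × 9.81 = 1.2655×10^5 N.
q = ½ρv² = ½ × 1.112 × 206² = 23590 Pa.
CL = 2W/(ρv²S) = 2×1.2655×10^5/(1.112×206²×35) = 0.1532.
CD = 0.0268 + 0.0463 × 0.1532² = 0.02789.
D = q·S·CD = 23590 × 35 × 0.02789 = 23030 N

D = 23000 N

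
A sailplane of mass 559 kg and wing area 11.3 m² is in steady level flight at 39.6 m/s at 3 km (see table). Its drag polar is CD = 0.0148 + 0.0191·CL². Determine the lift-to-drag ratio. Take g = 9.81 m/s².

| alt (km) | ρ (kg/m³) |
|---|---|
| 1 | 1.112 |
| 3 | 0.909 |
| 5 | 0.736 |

L/D = 28.8

At 3 km, from the table: ρ = 0.909 kg/m³.
In steady level flight, lift balances weight: W = mg = 559 × 9.81 = 5483.8 N.
Dynamic pressure q = 0.5 × 0.909 × 39.6² = 712.7 Pa.
CL = 2W/(ρv²S) = 2×5483.8/(0.909×39.6²×11.3) = 0.6809.
CD = 0.0148 + 0.0191 × 0.6809² = 0.02366.
L/D = CL/CD = 0.6809 / 0.02366 = 28.8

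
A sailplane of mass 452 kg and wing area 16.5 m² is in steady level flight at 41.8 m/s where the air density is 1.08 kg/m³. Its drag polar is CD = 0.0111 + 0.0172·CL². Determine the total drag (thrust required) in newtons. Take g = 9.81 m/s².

D = 195 N

Level flight ⇒ L = W = m·g = 452 × 9.81 = 4434.1 N.
q = ½ρv² = ½ × 1.08 × 41.8² = 943.5 Pa.
CL = 2W/(ρv²S) = 2×4434.1/(1.08×41.8²×16.5) = 0.2848.
CD = 0.0111 + 0.0172 × 0.2848² = 0.0125.
D = q·S·CD = 943.5 × 16.5 × 0.0125 = 194.5 N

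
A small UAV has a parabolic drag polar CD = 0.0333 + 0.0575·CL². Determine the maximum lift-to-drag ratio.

(L/D)max = 11.4

For CD = CD0 + K·CL², (L/D)max occurs at CL* = √(CD0/K) and equals 1/(2√(K·CD0)).
(L/D)max = 1/(2√(0.0575 × 0.0333)) = 1/(2 × 0.04376) = 11.4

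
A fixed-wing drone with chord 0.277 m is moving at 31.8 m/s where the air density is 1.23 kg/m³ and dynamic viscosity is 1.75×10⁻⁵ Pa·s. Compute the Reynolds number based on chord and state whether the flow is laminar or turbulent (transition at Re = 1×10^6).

Re = 6.19×10^5 (laminar)

Re = ρ·v·c/μ = 1.23 × 31.8 × 0.277 / (1.75×10⁻⁵) = 6.19×10^5
Since 6.19×10^5 < 1×10^6, the flow is laminar.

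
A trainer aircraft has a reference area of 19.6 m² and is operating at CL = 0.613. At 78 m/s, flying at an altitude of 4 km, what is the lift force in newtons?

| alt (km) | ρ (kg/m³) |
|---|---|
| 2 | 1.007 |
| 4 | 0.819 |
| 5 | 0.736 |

L = 29900 N

At 4 km, from the table: ρ = 0.819 kg/m³.
L = ½ρv²S·CL = ½ × 0.819 × 78² × 19.6 × 0.613 = 29900 N ≈ 29.9 kN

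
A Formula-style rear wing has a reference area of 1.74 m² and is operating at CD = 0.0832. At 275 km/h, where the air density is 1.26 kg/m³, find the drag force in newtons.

Convert speed: v = 275 km/h ÷ 3.6 = 76.39 m/s.
Dynamic pressure q = ½ρv² = ½ × 1.26 × 76.39² = 3676 Pa.
D = q·S·CD = 3676 × 1.74 × 0.0832 = 532 N

D = 532 N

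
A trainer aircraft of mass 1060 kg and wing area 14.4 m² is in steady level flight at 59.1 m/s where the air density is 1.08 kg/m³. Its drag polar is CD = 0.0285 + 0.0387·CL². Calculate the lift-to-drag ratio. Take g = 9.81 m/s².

Weight W = mg = 1060 × 9.81 = 10399 N; in level flight L = W.
q = ½ρv² = ½ × 1.08 × 59.1² = 1886 Pa.
CL = W/(q·S) = 10399 / (1886 × 14.4) = 0.3829.
CD = 0.0285 + 0.0387 × 0.3829² = 0.03417.
L/D = CL/CD = 0.3829 / 0.03417 = 11.2

L/D = 11.2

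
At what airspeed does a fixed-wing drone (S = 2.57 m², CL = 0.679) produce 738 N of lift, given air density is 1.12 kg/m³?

L = ½ρv²S·CL ⇒ v = √(2L/(ρ·S·CL))
v = √(2 × 738 / (1.12 × 2.57 × 0.679)) = √755.2 = 27.5 m/s

v = 27.5 m/s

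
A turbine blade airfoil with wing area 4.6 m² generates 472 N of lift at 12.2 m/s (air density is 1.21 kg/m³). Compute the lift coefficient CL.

CL = 1.14

From L = ½ρv²S·CL, rearranging gives CL = 2L/(ρv²S).
CL = 2 × 472 / (1.21 × 12.2² × 4.6) = 1.14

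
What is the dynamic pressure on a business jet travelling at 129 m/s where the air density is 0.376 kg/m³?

q = 3130 Pa

q = ½ρv² = ½ × 0.376 × 129² = 3130 Pa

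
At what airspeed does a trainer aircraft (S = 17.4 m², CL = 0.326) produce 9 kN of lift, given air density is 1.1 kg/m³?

v = 53.7 m/s

L = ½ρv²S·CL ⇒ v = √(2L/(ρ·S·CL))
v = √(2 × 9000 / (1.1 × 17.4 × 0.326)) = √2885 = 53.7 m/s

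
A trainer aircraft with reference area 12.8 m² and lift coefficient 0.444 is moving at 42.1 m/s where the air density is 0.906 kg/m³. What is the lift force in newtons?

Dynamic pressure q = ½ρv² = ½ × 0.906 × 42.1² = 802.9 Pa.
L = q·S·CL = 802.9 × 12.8 × 0.444 = 4560 N

L = 4560 N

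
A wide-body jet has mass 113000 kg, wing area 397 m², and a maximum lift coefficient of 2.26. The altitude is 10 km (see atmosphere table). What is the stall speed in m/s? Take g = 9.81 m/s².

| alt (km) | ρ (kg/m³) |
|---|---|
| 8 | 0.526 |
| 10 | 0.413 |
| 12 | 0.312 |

V_stall = 77.4 m/s

At 10 km, from the table: ρ = 0.413 kg/m³.
Stall occurs when L = W at CL,max. W = mg = 113000 × 9.81 = 1.109×10^6 N.
From L = ½ρV²S·CL,max = W: V_stall = √(2W/(ρSCL,max)) = √(2·1.109×10^6/(0.413·397·2.26))
V_stall = √5983 = 77.4 m/s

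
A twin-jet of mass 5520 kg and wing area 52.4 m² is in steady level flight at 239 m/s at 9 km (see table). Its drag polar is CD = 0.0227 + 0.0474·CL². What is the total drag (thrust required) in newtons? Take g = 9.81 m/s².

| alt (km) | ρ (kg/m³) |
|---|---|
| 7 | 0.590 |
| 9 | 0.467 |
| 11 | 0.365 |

At 9 km, from the table: ρ = 0.467 kg/m³.
Weight W = mg = 5520 × 9.81 = 54151 N; in level flight L = W.
q = ½ρv² = ½ × 0.467 × 239² = 13340 Pa.
CL = 2W/(ρv²S) = 2×54151/(0.467×239²×52.4) = 0.07748.
CD = 0.0227 + 0.0474 × 0.07748² = 0.02298.
D = q·S·CD = 13340 × 52.4 × 0.02298 = 16060 N

D = 16100 N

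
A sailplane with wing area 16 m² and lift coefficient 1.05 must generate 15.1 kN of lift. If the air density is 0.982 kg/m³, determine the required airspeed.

L = ½ρv²S·CL ⇒ v = √(2L/(ρ·S·CL))
v = √(2 × 15100 / (0.982 × 16 × 1.05)) = √1831 = 42.8 m/s

v = 42.8 m/s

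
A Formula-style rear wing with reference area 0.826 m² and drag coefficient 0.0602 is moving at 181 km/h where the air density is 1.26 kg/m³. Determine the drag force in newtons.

Convert speed: v = 181 km/h ÷ 3.6 = 50.28 m/s.
Dynamic pressure q = ½ρv² = ½ × 1.26 × 50.28² = 1593 Pa.
D = q·S·CD = 1593 × 0.826 × 0.0602 = 79.2 N

D = 79.2 N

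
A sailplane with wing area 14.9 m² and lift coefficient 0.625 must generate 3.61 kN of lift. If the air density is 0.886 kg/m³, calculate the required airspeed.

v = 29.6 m/s

L = ½ρv²S·CL ⇒ v = √(2L/(ρ·S·CL))
v = √(2 × 3610 / (0.886 × 14.9 × 0.625)) = √875.1 = 29.6 m/s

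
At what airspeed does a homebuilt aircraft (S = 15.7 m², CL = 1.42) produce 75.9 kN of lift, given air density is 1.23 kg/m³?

L = ½ρv²S·CL ⇒ v = √(2L/(ρ·S·CL))
v = √(2 × 75900 / (1.23 × 15.7 × 1.42)) = √5536 = 74.4 m/s

v = 74.4 m/s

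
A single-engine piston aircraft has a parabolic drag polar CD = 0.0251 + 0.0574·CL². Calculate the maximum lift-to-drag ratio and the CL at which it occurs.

(L/D)max = 13.2, at CL = 0.661

For CD = CD0 + K·CL², (L/D)max occurs at CL* = √(CD0/K) and equals 1/(2√(K·CD0)).
(L/D)max = 1/(2√(0.0574 × 0.0251)) = 1/(2 × 0.03796) = 13.2
CL* = √(0.0251/0.0574) = 0.661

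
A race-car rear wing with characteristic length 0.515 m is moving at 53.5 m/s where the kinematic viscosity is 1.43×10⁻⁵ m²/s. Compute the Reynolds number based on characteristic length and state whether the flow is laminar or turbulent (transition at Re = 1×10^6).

Re = v·c/ν = 53.5 × 0.515 / (1.43×10⁻⁵) = 1.93×10^6
Since 1.93×10^6 > 1×10^6, the flow is turbulent.

Re = 1.93×10^6 (turbulent)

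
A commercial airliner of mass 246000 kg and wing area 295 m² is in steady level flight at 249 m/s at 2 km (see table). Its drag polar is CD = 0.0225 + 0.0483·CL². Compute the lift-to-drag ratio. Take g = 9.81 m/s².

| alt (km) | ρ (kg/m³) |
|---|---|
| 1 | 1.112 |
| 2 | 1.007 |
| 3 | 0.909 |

L/D = 10.2

At 2 km, from the table: ρ = 1.007 kg/m³.
Weight W = mg = 246000 × 9.81 = 2.4133×10^6 N; in level flight L = W.
q = ½ρv² = ½ × 1.007 × 249² = 31220 Pa.
CL = W/(q·S) = 2.4133×10^6 / (31220 × 295) = 0.262.
CD = 0.0225 + 0.0483 × 0.262² = 0.02582.
L/D = CL/CD = 0.262 / 0.02582 = 10.2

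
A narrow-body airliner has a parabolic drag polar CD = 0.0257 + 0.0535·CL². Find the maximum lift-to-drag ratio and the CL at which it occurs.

For CD = CD0 + K·CL², (L/D)max occurs at CL* = √(CD0/K) and equals 1/(2√(K·CD0)).
(L/D)max = 1/(2√(0.0535 × 0.0257)) = 1/(2 × 0.03708) = 13.5
CL* = √(0.0257/0.0535) = 0.693

(L/D)max = 13.5, at CL = 0.693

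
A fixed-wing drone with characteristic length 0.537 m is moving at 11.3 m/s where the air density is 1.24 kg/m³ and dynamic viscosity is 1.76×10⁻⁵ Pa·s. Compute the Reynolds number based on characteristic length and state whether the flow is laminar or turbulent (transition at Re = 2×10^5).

Re = ρ·v·c/μ = 1.24 × 11.3 × 0.537 / (1.76×10⁻⁵) = 4.28×10^5
Since 4.28×10^5 > 2×10^5, the flow is turbulent.

Re = 4.28×10^5 (turbulent)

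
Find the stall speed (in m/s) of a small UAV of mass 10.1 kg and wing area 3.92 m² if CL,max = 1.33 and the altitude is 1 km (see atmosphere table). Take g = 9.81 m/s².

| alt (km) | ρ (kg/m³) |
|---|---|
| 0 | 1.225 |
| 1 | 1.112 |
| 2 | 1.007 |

V_stall = 5.85 m/s

At 1 km, from the table: ρ = 1.112 kg/m³.
Weight W = mg = 10.1 × 9.81 = 99.08 N.
From L = ½ρV²S·CL,max = W: V_stall = √(2W/(ρSCL,max)) = √(2·99.08/(1.112·3.92·1.33))
V_stall = √34.18 = 5.85 m/s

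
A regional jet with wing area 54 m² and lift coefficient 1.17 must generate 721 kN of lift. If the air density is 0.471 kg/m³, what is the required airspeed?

v = 220 m/s

L = ½ρv²S·CL ⇒ v = √(2L/(ρ·S·CL))
v = √(2 × 7.21×10^5 / (0.471 × 54 × 1.17)) = √48460 = 220 m/s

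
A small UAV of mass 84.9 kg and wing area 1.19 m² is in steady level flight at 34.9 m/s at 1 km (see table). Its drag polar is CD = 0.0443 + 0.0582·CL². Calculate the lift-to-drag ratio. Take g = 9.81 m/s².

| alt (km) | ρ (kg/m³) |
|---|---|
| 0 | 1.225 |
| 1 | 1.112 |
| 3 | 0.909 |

At 1 km, from the table: ρ = 1.112 kg/m³.
Level flight ⇒ L = W = m·g = 84.9 × 9.81 = 832.87 N.
q = ½ρv² = ½ × 1.112 × 34.9² = 677.2 Pa.
CL = 2W/(ρv²S) = 2×832.87/(1.112×34.9²×1.19) = 1.033.
CD = 0.0443 + 0.0582 × 1.033² = 0.1065.
L/D = CL/CD = 1.033 / 0.1065 = 9.71

L/D = 9.71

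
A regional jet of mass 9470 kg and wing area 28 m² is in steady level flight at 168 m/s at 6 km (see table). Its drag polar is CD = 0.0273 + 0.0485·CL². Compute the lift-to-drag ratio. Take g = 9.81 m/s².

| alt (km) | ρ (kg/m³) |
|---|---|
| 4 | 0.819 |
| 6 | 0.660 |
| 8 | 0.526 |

L/D = 10.6

At 6 km, from the table: ρ = 0.660 kg/m³.
In steady level flight, lift balances weight: W = mg = 9470 × 9.81 = 92901 N.
q = ½ρv² = ½ × 0.66 × 168² = 9314 Pa.
CL = 2W/(ρv²S) = 2×92901/(0.66×168²×28) = 0.3562.
CD = 0.0273 + 0.0485 × 0.3562² = 0.03345.
L/D = CL/CD = 0.3562 / 0.03345 = 10.6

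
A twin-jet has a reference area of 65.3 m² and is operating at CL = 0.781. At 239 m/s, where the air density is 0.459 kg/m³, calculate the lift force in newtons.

L = ½ρv²S·CL = ½ × 0.459 × 239² × 65.3 × 0.781 = 6.69×10^5 N ≈ 669 kN

L = 6.69×10^5 N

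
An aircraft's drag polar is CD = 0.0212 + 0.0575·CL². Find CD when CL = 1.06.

CD = 0.0212 + 0.0575 × 1.06² = 0.0212 + 0.06461 = 0.0858

CD = 0.0858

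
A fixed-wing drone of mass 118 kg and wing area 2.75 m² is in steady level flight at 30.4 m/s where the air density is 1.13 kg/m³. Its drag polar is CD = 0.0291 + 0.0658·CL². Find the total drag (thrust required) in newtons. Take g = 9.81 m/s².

D = 103 N

Weight W = mg = 118 × 9.81 = 1157.6 N; in level flight L = W.
q = ½ρv² = ½ × 1.13 × 30.4² = 522.2 Pa.
CL = 2W/(ρv²S) = 2×1157.6/(1.13×30.4²×2.75) = 0.8062.
CD = 0.0291 + 0.0658 × 0.8062² = 0.07186.
D = q·S·CD = 522.2 × 2.75 × 0.07186 = 103.2 N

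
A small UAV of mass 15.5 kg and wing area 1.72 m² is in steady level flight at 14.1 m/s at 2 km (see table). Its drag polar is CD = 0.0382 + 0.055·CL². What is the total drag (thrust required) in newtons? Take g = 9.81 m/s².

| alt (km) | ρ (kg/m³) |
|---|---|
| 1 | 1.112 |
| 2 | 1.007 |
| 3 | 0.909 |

At 2 km, from the table: ρ = 1.007 kg/m³.
In steady level flight, lift balances weight: W = mg = 15.5 × 9.81 = 152.06 N.
q = ½ρv² = ½ × 1.007 × 14.1² = 100.1 Pa.
CL = 2W/(ρv²S) = 2×152.06/(1.007×14.1²×1.72) = 0.8832.
CD = 0.0382 + 0.055 × 0.8832² = 0.0811.
D = q·S·CD = 100.1 × 1.72 × 0.0811 = 13.96 N

D = 14 N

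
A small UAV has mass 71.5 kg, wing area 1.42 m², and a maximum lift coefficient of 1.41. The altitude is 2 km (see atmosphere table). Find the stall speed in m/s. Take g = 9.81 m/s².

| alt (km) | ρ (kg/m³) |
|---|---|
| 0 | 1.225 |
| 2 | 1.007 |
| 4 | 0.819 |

At 2 km, from the table: ρ = 1.007 kg/m³.
Weight W = mg = 71.5 × 9.81 = 701.4 N.
V_stall = √(2W/(ρ·S·CL,max)) = √(2 × 701.4 / (1.007 × 1.42 × 1.41))
V_stall = √695.8 = 26.4 m/s

V_stall = 26.4 m/s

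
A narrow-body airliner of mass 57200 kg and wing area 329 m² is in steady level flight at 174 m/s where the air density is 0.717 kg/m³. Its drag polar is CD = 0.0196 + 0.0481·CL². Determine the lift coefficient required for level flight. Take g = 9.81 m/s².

CL = 0.157

Weight W = mg = 57200 × 9.81 = 5.6113×10^5 N; in level flight L = W.
Dynamic pressure q = 0.5 × 0.717 × 174² = 10850 Pa.
CL = 2W/(ρv²S) = 2×5.6113×10^5/(0.717×174²×329) = 0.1571.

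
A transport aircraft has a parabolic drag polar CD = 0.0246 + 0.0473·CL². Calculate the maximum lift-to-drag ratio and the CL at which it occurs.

(L/D)max = 14.7, at CL = 0.721

For CD = CD0 + K·CL², (L/D)max occurs at CL* = √(CD0/K) and equals 1/(2√(K·CD0)).
(L/D)max = 1/(2√(0.0473 × 0.0246)) = 1/(2 × 0.03411) = 14.7
CL* = √(0.0246/0.0473) = 0.721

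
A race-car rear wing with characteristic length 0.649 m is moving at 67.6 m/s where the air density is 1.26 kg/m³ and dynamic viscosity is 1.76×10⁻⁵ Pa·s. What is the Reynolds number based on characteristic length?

Re = 3.14×10^6

Re = ρ·v·c/μ = 1.26 × 67.6 × 0.649 / (1.76×10⁻⁵) = 3.14×10^6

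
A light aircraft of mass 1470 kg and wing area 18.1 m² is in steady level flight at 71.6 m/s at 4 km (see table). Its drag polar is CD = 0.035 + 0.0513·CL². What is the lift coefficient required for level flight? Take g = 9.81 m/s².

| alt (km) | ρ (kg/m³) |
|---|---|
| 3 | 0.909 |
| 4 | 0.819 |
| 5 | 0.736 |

CL = 0.38

At 4 km, from the table: ρ = 0.819 kg/m³.
Weight W = mg = 1470 × 9.81 = 14421 N; in level flight L = W.
q = ½ρv² = ½ × 0.819 × 71.6² = 2099 Pa.
CL = W/(q·S) = 14421 / (2099 × 18.1) = 0.3795.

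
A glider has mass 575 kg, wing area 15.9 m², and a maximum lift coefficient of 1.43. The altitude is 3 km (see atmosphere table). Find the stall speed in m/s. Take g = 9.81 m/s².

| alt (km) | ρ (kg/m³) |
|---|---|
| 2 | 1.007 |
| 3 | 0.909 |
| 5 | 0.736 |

At 3 km, from the table: ρ = 0.909 kg/m³.
Stall occurs when L = W at CL,max. W = mg = 575 × 9.81 = 5641 N.
V_stall = √(2W/(ρ·S·CL,max)) = √(2 × 5641 / (0.909 × 15.9 × 1.43))
V_stall = √545.8 = 23.4 m/s

V_stall = 23.4 m/s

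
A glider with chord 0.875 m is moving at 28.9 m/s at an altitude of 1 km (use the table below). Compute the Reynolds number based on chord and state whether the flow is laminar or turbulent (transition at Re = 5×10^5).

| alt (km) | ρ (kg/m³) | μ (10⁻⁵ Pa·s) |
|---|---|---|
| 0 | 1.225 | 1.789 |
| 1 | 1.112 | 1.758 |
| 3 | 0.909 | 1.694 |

At 1 km, from the table: ρ = 1.112 kg/m³, μ = 1.758×10⁻⁵ Pa·s.
Re = ρ·v·c/μ = 1.112 × 28.9 × 0.875 / (1.758×10⁻⁵) = 1.6×10^6
Since 1.6×10^6 > 5×10^5, the flow is turbulent.

Re = 1.6×10^6 (turbulent)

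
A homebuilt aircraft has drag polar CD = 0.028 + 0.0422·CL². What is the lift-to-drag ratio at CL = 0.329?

CD = 0.028 + 0.0422 × 0.329² = 0.03257
L/D = CL/CD = 0.329 / 0.03257 = 10.1

L/D = 10.1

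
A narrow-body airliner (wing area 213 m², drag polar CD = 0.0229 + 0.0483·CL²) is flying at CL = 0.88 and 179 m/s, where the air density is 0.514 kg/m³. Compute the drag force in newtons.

CD = 0.0229 + 0.0483 × 0.88² = 0.0603
D = ½ρv²S·CD = ½ × 0.514 × 179² × 213 × 0.0603 = 1.06×10^5 N

D = 1.06×10^5 N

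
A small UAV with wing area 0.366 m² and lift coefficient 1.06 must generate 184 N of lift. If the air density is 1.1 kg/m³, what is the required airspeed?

L = ½ρv²S·CL ⇒ v = √(2L/(ρ·S·CL))
v = √(2 × 184 / (1.1 × 0.366 × 1.06)) = √862.3 = 29.4 m/s

v = 29.4 m/s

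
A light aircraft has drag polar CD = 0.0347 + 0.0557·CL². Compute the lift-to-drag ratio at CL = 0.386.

L/D = 8.98

CD = 0.0347 + 0.0557 × 0.386² = 0.043
L/D = CL/CD = 0.386 / 0.043 = 8.98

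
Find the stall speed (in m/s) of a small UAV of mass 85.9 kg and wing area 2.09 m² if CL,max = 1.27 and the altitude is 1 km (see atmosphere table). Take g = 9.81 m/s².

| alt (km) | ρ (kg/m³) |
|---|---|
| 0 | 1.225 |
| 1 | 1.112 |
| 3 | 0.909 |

V_stall = 23.9 m/s

At 1 km, from the table: ρ = 1.112 kg/m³.
At stall, lift equals weight: L = W = m·g = 85.9 × 9.81 = 842.7 N.
V_stall = √(2W/(ρ·S·CL,max)) = √(2 × 842.7 / (1.112 × 2.09 × 1.27))
V_stall = √571 = 23.9 m/s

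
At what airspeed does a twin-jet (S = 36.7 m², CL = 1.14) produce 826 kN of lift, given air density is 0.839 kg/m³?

v = 217 m/s

L = ½ρv²S·CL ⇒ v = √(2L/(ρ·S·CL))
v = √(2 × 8.26×10^5 / (0.839 × 36.7 × 1.14)) = √47060 = 217 m/s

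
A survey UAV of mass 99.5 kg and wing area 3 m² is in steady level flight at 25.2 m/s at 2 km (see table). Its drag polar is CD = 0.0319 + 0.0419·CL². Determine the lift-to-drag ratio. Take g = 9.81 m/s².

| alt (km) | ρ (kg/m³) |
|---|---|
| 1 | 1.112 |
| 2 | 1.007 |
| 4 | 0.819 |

L/D = 13.5

At 2 km, from the table: ρ = 1.007 kg/m³.
Level flight ⇒ L = W = m·g = 99.5 × 9.81 = 976.1 N.
q = ½ρv² = ½ × 1.007 × 25.2² = 319.7 Pa.
CL = 2W/(ρv²S) = 2×976.1/(1.007×25.2²×3) = 1.018.
CD = 0.0319 + 0.0419 × 1.018² = 0.07529.
L/D = CL/CD = 1.018 / 0.07529 = 13.5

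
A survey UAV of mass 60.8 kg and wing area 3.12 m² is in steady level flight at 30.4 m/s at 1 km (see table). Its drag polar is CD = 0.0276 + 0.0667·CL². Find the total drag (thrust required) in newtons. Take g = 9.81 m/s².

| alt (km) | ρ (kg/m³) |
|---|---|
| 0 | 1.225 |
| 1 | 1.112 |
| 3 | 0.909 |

D = 59 N

At 1 km, from the table: ρ = 1.112 kg/m³.
Level flight ⇒ L = W = m·g = 60.8 × 9.81 = 596.45 N.
Dynamic pressure q = 0.5 × 1.112 × 30.4² = 513.8 Pa.
CL = W/(q·S) = 596.45 / (513.8 × 3.12) = 0.372.
CD = 0.0276 + 0.0667 × 0.372² = 0.03683.
D = q·S·CD = 513.8 × 3.12 × 0.03683 = 59.05 N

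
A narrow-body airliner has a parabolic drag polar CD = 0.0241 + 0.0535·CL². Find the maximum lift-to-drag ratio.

For CD = CD0 + K·CL², (L/D)max occurs at CL* = √(CD0/K) and equals 1/(2√(K·CD0)).
(L/D)max = 1/(2√(0.0535 × 0.0241)) = 1/(2 × 0.03591) = 13.9

(L/D)max = 13.9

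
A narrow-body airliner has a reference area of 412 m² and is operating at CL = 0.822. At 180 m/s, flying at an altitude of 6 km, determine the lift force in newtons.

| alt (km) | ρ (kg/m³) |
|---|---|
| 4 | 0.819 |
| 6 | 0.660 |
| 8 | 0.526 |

At 6 km, from the table: ρ = 0.660 kg/m³.
L = ½ρv²S·CL = ½ × 0.66 × 180² × 412 × 0.822 = 3.62×10^6 N ≈ 3620 kN

L = 3.62×10^6 N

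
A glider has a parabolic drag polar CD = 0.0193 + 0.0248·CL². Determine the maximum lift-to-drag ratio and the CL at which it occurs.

(L/D)max = 22.9, at CL = 0.882

For CD = CD0 + K·CL², (L/D)max occurs at CL* = √(CD0/K) and equals 1/(2√(K·CD0)).
(L/D)max = 1/(2√(0.0248 × 0.0193)) = 1/(2 × 0.02188) = 22.9
CL* = √(0.0193/0.0248) = 0.882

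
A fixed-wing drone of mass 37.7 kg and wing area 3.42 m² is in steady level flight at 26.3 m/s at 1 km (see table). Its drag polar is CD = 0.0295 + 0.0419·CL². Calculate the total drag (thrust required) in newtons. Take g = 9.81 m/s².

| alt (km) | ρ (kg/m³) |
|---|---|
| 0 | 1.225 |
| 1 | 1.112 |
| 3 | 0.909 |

At 1 km, from the table: ρ = 1.112 kg/m³.
Level flight ⇒ L = W = m·g = 37.7 × 9.81 = 369.84 N.
q = ½ρv² = ½ × 1.112 × 26.3² = 384.6 Pa.
CL = 2W/(ρv²S) = 2×369.84/(1.112×26.3²×3.42) = 0.2812.
CD = 0.0295 + 0.0419 × 0.2812² = 0.03281.
D = q·S·CD = 384.6 × 3.42 × 0.03281 = 43.16 N

D = 43.2 N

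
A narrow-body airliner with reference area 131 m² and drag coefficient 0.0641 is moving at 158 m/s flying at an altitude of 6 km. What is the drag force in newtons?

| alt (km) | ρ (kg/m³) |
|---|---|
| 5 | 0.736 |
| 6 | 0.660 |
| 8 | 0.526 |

D = 69200 N

At 6 km, from the table: ρ = 0.660 kg/m³.
D = ½ρv²S·CD = ½ × 0.66 × 158² × 131 × 0.0641 = 69200 N ≈ 69.2 kN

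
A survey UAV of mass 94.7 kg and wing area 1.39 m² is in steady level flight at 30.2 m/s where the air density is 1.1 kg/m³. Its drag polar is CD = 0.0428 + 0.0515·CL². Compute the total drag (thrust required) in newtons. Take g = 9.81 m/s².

D = 93.6 N

Level flight ⇒ L = W = m·g = 94.7 × 9.81 = 929.01 N.
Dynamic pressure q = 0.5 × 1.1 × 30.2² = 501.6 Pa.
Required CL = L/(qS) = 929.01/(501.6·1.39) = 1.332.
CD = 0.0428 + 0.0515 × 1.332² = 0.1342.
D = q·S·CD = 501.6 × 1.39 × 0.1342 = 93.59 N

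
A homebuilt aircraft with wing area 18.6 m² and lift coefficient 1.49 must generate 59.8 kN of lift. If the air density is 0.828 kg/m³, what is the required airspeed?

v = 72.2 m/s

L = ½ρv²S·CL ⇒ v = √(2L/(ρ·S·CL))
v = √(2 × 59800 / (0.828 × 18.6 × 1.49)) = √5212 = 72.2 m/s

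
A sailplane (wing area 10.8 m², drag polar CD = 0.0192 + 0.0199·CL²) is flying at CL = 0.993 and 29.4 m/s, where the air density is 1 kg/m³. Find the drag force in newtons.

CD = 0.0192 + 0.0199 × 0.993² = 0.03882
D = ½ρv²S·CD = ½ × 1 × 29.4² × 10.8 × 0.03882 = 181 N

D = 181 N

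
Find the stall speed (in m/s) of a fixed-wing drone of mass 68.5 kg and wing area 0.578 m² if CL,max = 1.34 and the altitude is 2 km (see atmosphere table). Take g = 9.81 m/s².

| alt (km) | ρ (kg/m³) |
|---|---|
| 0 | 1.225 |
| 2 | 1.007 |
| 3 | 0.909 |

V_stall = 41.5 m/s

At 2 km, from the table: ρ = 1.007 kg/m³.
Stall occurs when L = W at CL,max. W = mg = 68.5 × 9.81 = 672 N.
From L = ½ρV²S·CL,max = W: V_stall = √(2W/(ρSCL,max)) = √(2·672/(1.007·0.578·1.34))
V_stall = √1723 = 41.5 m/s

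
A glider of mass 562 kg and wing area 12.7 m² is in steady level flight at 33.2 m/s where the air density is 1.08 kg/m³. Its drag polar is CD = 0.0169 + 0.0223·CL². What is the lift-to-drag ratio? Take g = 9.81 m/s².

L/D = 25.4

Weight W = mg = 562 × 9.81 = 5513.2 N; in level flight L = W.
q = ½ρv² = ½ × 1.08 × 33.2² = 595.2 Pa.
CL = W/(q·S) = 5513.2 / (595.2 × 12.7) = 0.7293.
CD = 0.0169 + 0.0223 × 0.7293² = 0.02876.
L/D = CL/CD = 0.7293 / 0.02876 = 25.4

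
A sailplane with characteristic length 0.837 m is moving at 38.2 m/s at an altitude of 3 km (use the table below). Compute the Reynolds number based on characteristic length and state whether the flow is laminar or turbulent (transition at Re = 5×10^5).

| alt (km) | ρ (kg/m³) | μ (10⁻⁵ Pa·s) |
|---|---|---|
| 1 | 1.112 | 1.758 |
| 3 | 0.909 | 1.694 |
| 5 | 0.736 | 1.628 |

Re = 1.72×10^6 (turbulent)

At 3 km, from the table: ρ = 0.909 kg/m³, μ = 1.694×10⁻⁵ Pa·s.
Re = ρ·v·c/μ = 0.909 × 38.2 × 0.837 / (1.694×10⁻⁵) = 1.72×10^6
Since 1.72×10^6 > 5×10^5, the flow is turbulent.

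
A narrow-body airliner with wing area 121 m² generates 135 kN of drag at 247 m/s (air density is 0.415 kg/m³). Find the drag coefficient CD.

CD = 0.0881

From D = ½ρv²S·CD, rearranging gives CD = 2D/(ρv²S).
CD = 2 × 1.35×10^5 / (0.415 × 247² × 121) = 0.0881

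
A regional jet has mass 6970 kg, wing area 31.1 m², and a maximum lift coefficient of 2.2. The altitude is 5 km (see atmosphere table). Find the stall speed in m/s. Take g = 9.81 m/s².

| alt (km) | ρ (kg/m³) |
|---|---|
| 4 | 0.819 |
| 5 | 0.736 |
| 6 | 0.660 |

At 5 km, from the table: ρ = 0.736 kg/m³.
At stall, lift equals weight: L = W = m·g = 6970 × 9.81 = 68380 N.
V_stall = √(2W/(ρ·S·CL,max)) = √(2 × 68380 / (0.736 × 31.1 × 2.2))
V_stall = √2716 = 52.1 m/s

V_stall = 52.1 m/s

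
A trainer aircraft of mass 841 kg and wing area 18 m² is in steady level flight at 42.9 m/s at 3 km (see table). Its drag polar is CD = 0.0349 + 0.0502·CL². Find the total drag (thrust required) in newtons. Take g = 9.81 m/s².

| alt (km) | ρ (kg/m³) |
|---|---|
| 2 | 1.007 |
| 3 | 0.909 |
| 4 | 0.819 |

At 3 km, from the table: ρ = 0.909 kg/m³.
Level flight ⇒ L = W = m·g = 841 × 9.81 = 8250.2 N.
Dynamic pressure q = 0.5 × 0.909 × 42.9² = 836.5 Pa.
CL = 2W/(ρv²S) = 2×8250.2/(0.909×42.9²×18) = 0.548.
CD = 0.0349 + 0.0502 × 0.548² = 0.04997.
D = q·S·CD = 836.5 × 18 × 0.04997 = 752.4 N

D = 752 N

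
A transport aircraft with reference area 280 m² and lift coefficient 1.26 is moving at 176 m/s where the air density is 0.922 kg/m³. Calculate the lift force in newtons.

Dynamic pressure q = ½ρv² = ½ × 0.922 × 176² = 14280 Pa.
L = q·S·CL = 14280 × 280 × 1.26 = 5.04×10^6 N ≈ 5040 kN

L = 5.04×10^6 N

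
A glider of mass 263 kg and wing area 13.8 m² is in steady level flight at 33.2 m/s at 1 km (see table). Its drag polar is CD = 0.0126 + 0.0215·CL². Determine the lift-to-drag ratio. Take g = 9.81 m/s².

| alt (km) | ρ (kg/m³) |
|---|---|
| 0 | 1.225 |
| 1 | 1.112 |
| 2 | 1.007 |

L/D = 20.9

At 1 km, from the table: ρ = 1.112 kg/m³.
Level flight ⇒ L = W = m·g = 263 × 9.81 = 2580 N.
Dynamic pressure q = 0.5 × 1.112 × 33.2² = 612.8 Pa.
Required CL = L/(qS) = 2580/(612.8·13.8) = 0.3051.
CD = 0.0126 + 0.0215 × 0.3051² = 0.0146.
L/D = CL/CD = 0.3051 / 0.0146 = 20.9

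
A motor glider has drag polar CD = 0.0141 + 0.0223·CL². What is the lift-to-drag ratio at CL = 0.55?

L/D = 26.4

CD = 0.0141 + 0.0223 × 0.55² = 0.02085
L/D = CL/CD = 0.55 / 0.02085 = 26.4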